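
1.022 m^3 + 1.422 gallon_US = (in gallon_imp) 226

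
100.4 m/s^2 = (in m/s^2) 100.4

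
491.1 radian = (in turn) 78.16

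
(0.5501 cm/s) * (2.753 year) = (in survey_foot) 1.567e+06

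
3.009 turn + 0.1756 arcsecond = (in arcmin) 6.499e+04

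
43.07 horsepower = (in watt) 3.212e+04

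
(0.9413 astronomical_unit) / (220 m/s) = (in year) 20.3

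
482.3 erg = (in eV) 3.01e+14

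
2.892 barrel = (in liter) 459.8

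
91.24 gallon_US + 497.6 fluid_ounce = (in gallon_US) 95.13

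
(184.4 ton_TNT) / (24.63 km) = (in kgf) 3.194e+06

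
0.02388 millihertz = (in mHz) 0.02388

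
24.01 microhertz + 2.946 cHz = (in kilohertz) 2.948e-05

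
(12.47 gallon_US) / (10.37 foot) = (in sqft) 0.1608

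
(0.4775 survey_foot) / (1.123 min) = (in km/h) 0.007776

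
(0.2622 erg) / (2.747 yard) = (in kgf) 1.064e-09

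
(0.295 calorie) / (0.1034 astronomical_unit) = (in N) 7.979e-11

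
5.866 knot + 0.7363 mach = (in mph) 567.6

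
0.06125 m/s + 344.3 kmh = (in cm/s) 9570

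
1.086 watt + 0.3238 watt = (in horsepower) 0.001891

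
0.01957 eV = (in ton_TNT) 7.494e-31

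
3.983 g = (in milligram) 3983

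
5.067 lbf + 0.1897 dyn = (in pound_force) 5.067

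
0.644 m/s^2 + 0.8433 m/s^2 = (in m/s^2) 1.487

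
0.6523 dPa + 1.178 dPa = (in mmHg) 0.001373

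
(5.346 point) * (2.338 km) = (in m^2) 4.409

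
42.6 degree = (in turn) 0.1183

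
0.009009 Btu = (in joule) 9.505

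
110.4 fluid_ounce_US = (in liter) 3.265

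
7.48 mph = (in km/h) 12.04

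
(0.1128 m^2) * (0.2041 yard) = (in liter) 21.05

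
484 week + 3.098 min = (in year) 9.282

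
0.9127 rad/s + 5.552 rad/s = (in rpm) 61.73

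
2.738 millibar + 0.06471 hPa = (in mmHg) 2.102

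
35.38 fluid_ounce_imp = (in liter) 1.005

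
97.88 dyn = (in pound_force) 0.00022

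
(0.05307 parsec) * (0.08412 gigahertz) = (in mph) 3.081e+23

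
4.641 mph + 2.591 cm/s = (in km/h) 7.562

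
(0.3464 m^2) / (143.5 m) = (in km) 2.414e-06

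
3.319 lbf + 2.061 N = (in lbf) 3.782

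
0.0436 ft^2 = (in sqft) 0.0436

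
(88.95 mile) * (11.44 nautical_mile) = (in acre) 7.495e+05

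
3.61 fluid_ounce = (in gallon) 0.0282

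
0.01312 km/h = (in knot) 0.007084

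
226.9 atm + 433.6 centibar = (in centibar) 2.342e+04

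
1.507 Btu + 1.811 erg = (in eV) 9.924e+21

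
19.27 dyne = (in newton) 0.0001927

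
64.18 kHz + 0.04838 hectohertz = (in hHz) 641.8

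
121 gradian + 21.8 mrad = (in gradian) 122.4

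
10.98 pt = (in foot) 0.01271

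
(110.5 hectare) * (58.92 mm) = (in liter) 6.511e+07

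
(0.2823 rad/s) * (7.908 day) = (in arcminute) 6.631e+08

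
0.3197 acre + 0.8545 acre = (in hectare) 0.4752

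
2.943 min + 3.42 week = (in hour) 574.6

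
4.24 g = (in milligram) 4240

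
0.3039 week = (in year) 0.005828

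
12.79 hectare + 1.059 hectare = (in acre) 34.22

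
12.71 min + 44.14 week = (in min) 4.449e+05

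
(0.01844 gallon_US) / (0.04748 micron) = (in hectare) 0.147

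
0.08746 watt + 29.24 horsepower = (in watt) 2.18e+04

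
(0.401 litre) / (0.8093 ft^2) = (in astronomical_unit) 3.565e-14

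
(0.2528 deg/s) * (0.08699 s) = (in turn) 6.109e-05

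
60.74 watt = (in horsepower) 0.08145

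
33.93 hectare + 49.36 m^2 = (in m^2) 3.393e+05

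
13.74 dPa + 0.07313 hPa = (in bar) 8.687e-05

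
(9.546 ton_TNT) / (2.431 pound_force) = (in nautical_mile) 1.994e+06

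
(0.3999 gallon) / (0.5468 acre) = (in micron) 0.6841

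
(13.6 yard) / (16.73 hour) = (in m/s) 0.0002065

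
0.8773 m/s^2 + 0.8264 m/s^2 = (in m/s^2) 1.704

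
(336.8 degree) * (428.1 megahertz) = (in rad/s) 2.516e+09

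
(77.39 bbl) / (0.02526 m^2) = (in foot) 1598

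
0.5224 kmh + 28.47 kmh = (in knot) 15.65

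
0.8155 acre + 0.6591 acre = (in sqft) 6.423e+04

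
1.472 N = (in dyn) 1.472e+05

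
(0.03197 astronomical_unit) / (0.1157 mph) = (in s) 9.247e+10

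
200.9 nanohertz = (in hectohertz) 2.009e-09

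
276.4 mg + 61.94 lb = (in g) 2.81e+04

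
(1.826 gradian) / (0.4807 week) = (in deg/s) 5.653e-06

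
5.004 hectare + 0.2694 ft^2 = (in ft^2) 5.386e+05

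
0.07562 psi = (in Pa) 521.4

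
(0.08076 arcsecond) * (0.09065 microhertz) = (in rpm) 3.389e-13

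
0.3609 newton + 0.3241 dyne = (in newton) 0.3609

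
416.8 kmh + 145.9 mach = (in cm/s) 4.979e+06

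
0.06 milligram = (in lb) 1.323e-07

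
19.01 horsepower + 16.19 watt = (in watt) 1.419e+04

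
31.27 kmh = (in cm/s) 868.6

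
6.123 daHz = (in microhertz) 6.123e+07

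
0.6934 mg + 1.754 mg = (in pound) 5.396e-06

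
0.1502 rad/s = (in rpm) 1.434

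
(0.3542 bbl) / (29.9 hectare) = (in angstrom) 1883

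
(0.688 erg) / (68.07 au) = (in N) 6.756e-21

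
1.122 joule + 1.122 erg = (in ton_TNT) 2.682e-10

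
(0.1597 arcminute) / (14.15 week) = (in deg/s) 3.11e-10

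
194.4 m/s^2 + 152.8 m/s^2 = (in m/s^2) 347.2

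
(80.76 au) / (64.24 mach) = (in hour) 1.534e+05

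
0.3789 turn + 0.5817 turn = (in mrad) 6036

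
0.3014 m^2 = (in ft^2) 3.244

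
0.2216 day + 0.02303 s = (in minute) 319.1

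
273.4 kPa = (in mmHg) 2051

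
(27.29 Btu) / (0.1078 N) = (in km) 267.1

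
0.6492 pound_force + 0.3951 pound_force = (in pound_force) 1.044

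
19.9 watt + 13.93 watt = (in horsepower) 0.04537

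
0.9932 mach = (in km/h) 1217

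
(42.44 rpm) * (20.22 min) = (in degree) 3.089e+05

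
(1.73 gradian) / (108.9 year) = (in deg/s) 4.534e-10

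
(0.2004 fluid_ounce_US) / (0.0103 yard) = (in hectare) 6.293e-08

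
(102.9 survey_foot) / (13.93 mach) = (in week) 1.093e-08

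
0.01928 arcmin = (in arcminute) 0.01928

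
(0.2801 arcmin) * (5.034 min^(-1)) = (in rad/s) 6.836e-06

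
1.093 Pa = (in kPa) 0.001093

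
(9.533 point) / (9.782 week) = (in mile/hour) 1.272e-09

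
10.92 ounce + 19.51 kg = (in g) 1.982e+04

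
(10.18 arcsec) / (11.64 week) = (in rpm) 6.695e-11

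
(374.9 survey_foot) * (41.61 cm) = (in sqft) 511.8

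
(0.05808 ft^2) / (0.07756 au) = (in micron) 4.65e-07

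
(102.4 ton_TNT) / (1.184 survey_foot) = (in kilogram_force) 1.211e+11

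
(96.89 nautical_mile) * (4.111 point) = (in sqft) 2801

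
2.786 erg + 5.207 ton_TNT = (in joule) 2.179e+10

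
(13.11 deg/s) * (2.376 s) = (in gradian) 34.61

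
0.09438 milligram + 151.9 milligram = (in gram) 0.152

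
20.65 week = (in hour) 3469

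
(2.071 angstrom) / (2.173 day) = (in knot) 2.144e-15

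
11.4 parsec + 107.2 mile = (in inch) 1.385e+19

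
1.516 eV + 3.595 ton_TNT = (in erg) 1.504e+17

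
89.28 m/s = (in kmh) 321.4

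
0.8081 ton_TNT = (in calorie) 8.081e+08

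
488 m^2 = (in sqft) 5253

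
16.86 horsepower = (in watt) 1.257e+04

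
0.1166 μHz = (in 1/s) 1.166e-07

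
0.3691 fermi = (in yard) 4.037e-16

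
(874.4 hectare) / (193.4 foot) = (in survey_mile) 92.17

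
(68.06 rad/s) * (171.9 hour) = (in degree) 2.413e+09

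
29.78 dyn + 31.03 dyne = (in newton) 0.0006081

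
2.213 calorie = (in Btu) 0.008776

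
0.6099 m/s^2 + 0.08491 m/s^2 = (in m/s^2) 0.6948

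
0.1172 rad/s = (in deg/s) 6.715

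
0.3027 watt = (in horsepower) 0.0004059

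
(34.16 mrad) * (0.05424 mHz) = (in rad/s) 1.853e-06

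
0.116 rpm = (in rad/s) 0.01215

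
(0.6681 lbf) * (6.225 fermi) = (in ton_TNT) 4.422e-24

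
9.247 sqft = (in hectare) 8.591e-05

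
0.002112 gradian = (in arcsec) 6.843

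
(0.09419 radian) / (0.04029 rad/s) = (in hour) 0.0006494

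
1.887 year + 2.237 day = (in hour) 1.658e+04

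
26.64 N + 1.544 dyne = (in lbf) 5.989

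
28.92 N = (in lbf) 6.501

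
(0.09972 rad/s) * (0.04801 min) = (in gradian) 18.29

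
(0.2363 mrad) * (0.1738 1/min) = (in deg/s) 3.922e-05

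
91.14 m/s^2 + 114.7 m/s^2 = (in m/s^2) 205.8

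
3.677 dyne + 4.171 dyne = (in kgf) 8.003e-06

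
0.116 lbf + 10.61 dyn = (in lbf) 0.116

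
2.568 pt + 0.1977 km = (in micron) 1.977e+08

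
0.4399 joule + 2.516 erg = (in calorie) 0.1051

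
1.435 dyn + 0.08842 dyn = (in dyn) 1.523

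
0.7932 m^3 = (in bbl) 4.989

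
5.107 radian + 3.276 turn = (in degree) 1472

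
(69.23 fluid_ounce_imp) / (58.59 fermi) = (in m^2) 3.357e+10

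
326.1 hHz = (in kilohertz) 32.61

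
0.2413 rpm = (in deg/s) 1.448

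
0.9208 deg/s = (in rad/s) 0.01607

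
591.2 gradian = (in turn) 1.478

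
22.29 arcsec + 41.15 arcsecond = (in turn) 4.895e-05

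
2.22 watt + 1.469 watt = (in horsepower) 0.004947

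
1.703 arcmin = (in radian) 0.0004954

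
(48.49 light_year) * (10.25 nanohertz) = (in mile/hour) 1.052e+10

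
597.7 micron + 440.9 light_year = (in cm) 4.171e+20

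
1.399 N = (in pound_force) 0.3145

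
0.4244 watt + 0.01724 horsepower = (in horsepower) 0.01781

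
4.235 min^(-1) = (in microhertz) 7.058e+04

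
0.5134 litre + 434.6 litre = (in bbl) 2.737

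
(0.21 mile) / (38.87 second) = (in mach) 0.02554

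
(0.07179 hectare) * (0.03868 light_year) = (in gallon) 6.94e+19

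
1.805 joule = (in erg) 1.805e+07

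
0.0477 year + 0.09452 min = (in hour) 417.9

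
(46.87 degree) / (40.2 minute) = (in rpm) 0.003239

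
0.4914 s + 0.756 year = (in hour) 6623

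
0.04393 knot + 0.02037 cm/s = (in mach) 6.697e-05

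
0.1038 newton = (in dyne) 1.038e+04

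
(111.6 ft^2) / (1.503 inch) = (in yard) 297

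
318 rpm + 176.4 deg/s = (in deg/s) 2084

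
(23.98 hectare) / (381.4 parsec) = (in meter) 2.038e-14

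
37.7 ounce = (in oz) 37.7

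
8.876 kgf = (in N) 87.04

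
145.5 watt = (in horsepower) 0.1951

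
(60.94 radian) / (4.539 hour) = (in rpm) 0.03561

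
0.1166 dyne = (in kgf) 1.189e-07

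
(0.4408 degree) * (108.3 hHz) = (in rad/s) 83.32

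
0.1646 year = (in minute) 8.651e+04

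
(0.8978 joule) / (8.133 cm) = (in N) 11.04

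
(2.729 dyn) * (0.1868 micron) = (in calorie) 1.218e-12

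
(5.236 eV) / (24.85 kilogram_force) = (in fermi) 3.442e-06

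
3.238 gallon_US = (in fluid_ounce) 414.5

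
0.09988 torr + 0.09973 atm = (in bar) 0.1012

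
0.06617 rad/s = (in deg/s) 3.791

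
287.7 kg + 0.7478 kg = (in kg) 288.4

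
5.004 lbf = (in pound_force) 5.004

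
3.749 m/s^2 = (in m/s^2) 3.749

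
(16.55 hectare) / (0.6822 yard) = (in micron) 2.653e+11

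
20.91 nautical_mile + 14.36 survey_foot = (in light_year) 4.094e-12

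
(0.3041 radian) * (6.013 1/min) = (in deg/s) 1.746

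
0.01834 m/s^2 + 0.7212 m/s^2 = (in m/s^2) 0.7395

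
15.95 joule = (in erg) 1.595e+08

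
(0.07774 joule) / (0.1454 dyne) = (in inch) 2.105e+06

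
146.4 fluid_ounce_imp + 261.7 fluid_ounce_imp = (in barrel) 0.07293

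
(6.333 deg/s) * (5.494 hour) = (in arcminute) 7.515e+06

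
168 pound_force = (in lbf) 168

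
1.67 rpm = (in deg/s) 10.02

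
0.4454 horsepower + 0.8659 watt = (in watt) 333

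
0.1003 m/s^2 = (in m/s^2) 0.1003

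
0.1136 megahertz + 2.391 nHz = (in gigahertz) 0.0001136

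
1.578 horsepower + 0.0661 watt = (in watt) 1177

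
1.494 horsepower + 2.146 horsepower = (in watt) 2714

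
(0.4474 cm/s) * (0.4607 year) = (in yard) 7.109e+04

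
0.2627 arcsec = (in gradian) 8.108e-05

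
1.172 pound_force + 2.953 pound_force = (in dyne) 1.835e+06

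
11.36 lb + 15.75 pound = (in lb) 27.11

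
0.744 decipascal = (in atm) 7.343e-07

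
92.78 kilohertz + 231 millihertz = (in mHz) 9.278e+07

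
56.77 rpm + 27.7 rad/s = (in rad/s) 33.64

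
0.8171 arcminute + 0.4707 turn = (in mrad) 2958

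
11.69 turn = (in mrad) 7.345e+04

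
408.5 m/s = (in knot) 794.1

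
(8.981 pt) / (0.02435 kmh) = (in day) 5.421e-06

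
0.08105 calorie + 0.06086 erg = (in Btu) 0.0003214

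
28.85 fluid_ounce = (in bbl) 0.005366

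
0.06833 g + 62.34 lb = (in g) 2.828e+04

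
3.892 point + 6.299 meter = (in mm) 6300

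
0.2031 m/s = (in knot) 0.3948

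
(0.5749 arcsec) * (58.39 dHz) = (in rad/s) 1.627e-05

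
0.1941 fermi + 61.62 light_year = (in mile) 3.622e+14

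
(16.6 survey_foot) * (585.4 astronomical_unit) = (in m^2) 4.431e+14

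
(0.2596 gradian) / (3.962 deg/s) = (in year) 1.87e-09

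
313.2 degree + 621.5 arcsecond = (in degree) 313.4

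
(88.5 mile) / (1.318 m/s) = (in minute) 1801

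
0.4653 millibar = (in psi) 0.006749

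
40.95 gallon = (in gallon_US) 40.95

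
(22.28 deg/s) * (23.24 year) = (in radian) 2.85e+08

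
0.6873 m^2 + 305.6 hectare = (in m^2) 3.056e+06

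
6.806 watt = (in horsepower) 0.009127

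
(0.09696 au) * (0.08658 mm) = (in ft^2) 1.352e+07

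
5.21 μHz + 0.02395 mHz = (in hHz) 2.916e-07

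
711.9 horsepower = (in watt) 5.309e+05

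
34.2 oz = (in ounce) 34.2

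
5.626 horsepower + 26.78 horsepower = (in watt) 2.417e+04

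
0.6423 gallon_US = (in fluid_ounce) 82.21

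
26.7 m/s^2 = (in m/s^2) 26.7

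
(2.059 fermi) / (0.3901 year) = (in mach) 4.915e-25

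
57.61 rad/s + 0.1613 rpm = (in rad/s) 57.63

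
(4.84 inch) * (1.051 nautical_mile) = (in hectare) 0.02393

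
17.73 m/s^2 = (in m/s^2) 17.73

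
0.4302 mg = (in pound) 9.484e-07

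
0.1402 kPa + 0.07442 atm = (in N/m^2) 7681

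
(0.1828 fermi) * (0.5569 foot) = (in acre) 7.667e-21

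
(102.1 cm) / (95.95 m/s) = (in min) 0.0001773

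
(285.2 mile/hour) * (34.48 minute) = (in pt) 7.477e+08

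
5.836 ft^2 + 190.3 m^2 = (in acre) 0.04716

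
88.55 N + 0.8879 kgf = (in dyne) 9.726e+06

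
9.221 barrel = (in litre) 1466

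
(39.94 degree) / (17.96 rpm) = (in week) 6.128e-07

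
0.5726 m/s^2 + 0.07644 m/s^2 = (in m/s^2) 0.649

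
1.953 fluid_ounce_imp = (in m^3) 5.549e-05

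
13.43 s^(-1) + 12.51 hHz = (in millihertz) 1.264e+06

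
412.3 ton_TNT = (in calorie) 4.123e+11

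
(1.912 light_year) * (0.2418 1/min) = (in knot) 1.417e+14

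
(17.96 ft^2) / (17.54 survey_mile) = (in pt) 0.1676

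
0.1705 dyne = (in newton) 1.705e-06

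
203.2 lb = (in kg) 92.17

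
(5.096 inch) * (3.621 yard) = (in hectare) 4.286e-05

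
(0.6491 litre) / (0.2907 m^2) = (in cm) 0.2233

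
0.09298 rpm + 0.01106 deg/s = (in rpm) 0.09482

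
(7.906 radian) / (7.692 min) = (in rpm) 0.1636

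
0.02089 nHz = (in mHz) 2.089e-08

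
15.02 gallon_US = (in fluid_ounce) 1923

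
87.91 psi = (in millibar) 6061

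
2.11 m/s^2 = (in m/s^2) 2.11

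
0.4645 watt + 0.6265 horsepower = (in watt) 467.6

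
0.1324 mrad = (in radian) 0.0001324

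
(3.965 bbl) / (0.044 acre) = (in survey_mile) 2.2e-06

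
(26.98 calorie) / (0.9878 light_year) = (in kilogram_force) 1.232e-15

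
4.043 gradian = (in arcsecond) 1.31e+04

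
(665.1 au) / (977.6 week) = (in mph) 3.764e+05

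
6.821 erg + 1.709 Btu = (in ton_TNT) 4.309e-07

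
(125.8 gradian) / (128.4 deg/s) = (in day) 1.021e-05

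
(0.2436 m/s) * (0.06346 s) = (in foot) 0.05072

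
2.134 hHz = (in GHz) 2.134e-07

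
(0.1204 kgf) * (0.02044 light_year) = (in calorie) 5.457e+13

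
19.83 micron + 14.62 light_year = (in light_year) 14.62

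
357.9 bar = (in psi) 5191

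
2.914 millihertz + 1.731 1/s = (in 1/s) 1.734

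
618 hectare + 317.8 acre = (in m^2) 7.466e+06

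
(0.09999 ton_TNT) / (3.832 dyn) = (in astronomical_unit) 72.98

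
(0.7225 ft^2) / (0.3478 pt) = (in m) 547.1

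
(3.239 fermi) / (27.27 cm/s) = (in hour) 3.299e-18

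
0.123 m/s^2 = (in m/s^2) 0.123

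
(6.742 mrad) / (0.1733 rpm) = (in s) 0.3715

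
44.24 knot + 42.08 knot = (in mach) 0.1304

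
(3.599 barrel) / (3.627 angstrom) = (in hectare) 1.578e+05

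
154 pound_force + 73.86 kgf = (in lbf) 316.8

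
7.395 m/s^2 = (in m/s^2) 7.395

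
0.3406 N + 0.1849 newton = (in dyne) 5.255e+04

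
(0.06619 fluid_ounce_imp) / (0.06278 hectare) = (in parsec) 9.708e-26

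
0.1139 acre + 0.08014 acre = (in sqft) 8452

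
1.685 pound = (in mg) 7.643e+05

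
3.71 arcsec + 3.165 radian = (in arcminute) 1.088e+04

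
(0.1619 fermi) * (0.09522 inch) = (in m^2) 3.916e-19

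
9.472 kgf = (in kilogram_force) 9.472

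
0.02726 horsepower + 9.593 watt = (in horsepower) 0.04012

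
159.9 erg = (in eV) 9.98e+13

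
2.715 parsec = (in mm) 8.378e+19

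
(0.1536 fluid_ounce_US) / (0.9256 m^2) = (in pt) 0.01391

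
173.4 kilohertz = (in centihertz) 1.734e+07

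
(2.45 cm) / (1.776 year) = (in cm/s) 4.374e-08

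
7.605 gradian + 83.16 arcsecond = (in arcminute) 412.1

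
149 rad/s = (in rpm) 1423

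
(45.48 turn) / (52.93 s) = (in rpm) 51.55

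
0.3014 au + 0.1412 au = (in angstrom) 6.621e+20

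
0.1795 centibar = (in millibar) 1.795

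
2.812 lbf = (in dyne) 1.251e+06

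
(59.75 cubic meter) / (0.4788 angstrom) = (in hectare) 1.248e+08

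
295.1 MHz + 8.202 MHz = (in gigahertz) 0.3033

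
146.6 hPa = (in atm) 0.1447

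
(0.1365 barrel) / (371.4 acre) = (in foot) 4.737e-08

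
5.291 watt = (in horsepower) 0.007095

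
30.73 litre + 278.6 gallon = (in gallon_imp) 238.7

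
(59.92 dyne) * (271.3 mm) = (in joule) 0.0001626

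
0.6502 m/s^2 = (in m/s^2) 0.6502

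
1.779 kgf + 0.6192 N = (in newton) 18.07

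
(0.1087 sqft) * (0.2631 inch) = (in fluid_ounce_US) 2.282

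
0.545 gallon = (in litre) 2.063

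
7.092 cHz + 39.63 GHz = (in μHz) 3.963e+16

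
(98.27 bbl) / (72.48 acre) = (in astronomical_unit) 3.561e-16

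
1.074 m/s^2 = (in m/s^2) 1.074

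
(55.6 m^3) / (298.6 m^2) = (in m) 0.1862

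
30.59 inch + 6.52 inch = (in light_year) 9.963e-17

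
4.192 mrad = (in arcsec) 864.7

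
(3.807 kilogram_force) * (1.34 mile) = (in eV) 5.025e+23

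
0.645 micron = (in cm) 6.45e-05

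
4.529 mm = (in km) 4.529e-06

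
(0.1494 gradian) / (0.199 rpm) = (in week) 1.862e-07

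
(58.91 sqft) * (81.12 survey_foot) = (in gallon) 3.575e+04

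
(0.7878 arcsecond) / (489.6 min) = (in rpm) 1.242e-09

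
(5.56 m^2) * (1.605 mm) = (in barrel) 0.05613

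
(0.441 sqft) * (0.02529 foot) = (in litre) 0.3158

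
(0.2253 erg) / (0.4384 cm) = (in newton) 5.139e-06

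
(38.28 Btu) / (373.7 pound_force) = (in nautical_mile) 0.01312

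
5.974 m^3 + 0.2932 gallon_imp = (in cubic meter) 5.975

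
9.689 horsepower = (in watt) 7225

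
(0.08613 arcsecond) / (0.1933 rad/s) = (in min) 3.6e-08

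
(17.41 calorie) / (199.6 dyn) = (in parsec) 1.183e-12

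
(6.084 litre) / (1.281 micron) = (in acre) 1.174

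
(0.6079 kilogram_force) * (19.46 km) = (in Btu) 110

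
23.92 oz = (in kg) 0.6781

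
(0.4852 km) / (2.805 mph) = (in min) 6.449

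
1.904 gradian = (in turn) 0.00476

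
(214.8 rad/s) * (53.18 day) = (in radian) 9.87e+08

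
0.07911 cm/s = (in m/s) 0.0007911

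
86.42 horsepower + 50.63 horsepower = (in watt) 1.022e+05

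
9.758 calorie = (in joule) 40.83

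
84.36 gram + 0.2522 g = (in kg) 0.08461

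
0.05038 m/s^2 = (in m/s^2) 0.05038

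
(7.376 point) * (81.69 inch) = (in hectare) 5.399e-07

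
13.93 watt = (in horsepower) 0.01868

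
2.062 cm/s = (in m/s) 0.02062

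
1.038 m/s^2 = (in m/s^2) 1.038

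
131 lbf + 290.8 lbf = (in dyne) 1.876e+08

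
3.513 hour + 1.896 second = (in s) 1.265e+04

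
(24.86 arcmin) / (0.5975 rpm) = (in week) 1.911e-07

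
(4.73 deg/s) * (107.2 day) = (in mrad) 7.646e+08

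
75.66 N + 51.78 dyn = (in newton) 75.66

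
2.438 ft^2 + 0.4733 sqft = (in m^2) 0.2705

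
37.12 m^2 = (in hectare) 0.003712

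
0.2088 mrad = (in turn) 3.323e-05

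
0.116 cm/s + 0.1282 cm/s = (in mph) 0.005463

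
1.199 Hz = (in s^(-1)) 1.199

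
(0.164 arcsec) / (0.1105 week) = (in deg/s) 6.817e-10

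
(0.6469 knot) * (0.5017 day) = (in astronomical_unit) 9.643e-08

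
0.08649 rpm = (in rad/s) 0.009057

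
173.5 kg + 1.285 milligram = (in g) 1.735e+05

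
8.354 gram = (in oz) 0.2947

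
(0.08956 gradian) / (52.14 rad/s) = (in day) 3.123e-10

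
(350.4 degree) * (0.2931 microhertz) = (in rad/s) 1.792e-06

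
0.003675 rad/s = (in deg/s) 0.2106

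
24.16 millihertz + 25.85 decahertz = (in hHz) 2.585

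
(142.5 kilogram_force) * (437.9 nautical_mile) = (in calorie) 2.709e+08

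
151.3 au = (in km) 2.263e+10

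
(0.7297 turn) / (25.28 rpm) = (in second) 1.732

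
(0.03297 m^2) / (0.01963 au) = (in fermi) 1.123e+04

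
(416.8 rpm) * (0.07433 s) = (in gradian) 206.5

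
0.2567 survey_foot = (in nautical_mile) 4.225e-05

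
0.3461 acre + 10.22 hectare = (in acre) 25.6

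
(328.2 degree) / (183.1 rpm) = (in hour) 8.298e-05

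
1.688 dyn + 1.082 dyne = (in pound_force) 6.227e-06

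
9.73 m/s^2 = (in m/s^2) 9.73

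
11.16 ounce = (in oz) 11.16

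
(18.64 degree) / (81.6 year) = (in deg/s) 7.244e-09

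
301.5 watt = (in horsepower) 0.4043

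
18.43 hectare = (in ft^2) 1.984e+06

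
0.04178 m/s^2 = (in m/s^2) 0.04178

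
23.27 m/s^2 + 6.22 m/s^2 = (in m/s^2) 29.49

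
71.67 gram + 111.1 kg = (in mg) 1.112e+08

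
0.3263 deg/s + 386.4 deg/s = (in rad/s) 6.75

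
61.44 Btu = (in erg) 6.482e+11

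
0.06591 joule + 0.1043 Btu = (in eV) 6.872e+20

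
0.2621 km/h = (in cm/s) 7.281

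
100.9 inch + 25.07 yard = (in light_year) 2.694e-15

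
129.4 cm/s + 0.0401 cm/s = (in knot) 2.516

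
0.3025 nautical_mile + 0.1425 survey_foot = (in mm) 5.603e+05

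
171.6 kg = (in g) 1.716e+05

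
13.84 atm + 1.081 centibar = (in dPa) 1.403e+07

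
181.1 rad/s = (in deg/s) 1.038e+04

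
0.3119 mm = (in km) 3.119e-07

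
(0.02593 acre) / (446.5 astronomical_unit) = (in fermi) 1571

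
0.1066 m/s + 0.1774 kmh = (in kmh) 0.5612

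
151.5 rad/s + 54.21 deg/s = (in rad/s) 152.4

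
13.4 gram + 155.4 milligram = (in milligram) 1.356e+04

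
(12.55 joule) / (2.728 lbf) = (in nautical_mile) 0.0005584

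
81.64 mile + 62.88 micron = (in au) 8.783e-07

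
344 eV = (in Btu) 5.224e-20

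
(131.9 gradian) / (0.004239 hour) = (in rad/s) 0.1358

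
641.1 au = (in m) 9.591e+13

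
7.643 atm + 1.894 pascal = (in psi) 112.3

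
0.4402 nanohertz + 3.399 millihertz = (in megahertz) 3.399e-09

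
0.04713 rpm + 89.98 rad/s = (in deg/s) 5156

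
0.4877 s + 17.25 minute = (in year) 3.284e-05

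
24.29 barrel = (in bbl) 24.29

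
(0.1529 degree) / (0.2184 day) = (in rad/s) 1.414e-07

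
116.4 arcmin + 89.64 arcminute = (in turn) 0.009539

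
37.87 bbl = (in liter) 6021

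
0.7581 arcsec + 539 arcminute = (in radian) 0.1568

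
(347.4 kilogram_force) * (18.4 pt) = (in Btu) 0.02096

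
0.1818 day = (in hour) 4.363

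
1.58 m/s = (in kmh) 5.688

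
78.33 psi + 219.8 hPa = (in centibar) 562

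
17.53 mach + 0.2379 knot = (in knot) 1.16e+04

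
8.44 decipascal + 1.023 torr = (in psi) 0.0199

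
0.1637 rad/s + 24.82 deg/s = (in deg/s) 34.2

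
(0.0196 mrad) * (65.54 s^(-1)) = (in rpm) 0.01227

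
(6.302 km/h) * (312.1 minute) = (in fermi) 3.278e+19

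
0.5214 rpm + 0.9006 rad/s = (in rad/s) 0.9552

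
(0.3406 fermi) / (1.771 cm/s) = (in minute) 3.205e-16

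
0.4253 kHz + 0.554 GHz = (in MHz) 554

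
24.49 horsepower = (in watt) 1.826e+04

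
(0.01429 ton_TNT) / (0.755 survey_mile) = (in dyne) 4.921e+09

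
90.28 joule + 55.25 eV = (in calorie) 21.58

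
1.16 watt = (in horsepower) 0.001556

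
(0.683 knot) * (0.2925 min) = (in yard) 6.744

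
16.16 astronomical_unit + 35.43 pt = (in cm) 2.418e+14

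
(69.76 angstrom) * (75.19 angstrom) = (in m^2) 5.245e-17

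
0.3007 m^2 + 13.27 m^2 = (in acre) 0.003353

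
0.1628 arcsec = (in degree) 4.522e-05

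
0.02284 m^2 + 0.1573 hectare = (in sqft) 1.693e+04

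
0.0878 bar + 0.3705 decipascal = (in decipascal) 8.78e+04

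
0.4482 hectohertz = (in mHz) 4.482e+04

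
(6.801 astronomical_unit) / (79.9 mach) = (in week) 61.83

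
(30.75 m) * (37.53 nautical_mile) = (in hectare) 213.7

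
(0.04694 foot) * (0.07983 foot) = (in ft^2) 0.003747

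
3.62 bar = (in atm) 3.573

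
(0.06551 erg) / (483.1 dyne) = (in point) 0.003844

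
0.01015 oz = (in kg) 0.0002877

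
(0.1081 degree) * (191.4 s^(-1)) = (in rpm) 3.448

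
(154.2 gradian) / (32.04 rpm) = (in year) 2.289e-08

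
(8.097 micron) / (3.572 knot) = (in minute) 7.344e-08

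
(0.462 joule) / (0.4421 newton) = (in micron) 1.045e+06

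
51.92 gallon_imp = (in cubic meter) 0.236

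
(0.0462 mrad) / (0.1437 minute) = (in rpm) 5.117e-05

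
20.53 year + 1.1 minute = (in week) 1070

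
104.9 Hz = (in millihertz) 1.049e+05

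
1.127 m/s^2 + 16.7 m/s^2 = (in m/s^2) 17.83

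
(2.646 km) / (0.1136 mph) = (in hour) 14.47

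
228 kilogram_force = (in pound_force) 502.7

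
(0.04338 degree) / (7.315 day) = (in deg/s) 6.864e-08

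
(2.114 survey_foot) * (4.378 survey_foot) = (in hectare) 8.598e-05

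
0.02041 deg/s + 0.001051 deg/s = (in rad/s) 0.0003746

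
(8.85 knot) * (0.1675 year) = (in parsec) 7.794e-10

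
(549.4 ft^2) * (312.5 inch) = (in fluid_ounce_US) 1.37e+07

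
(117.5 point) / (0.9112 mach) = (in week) 2.209e-10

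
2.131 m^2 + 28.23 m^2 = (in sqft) 326.8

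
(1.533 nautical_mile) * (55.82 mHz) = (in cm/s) 1.585e+04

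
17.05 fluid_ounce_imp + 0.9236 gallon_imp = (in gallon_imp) 1.03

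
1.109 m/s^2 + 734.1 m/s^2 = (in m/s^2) 735.2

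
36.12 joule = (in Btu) 0.03424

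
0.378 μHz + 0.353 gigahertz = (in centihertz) 3.53e+10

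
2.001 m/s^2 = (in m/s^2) 2.001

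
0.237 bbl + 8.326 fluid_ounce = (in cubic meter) 0.03793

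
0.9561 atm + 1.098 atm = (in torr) 1561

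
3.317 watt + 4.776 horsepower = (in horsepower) 4.78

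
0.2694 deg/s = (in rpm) 0.0449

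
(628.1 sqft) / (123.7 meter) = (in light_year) 4.986e-17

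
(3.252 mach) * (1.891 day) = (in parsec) 5.863e-09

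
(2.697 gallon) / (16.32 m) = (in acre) 1.546e-07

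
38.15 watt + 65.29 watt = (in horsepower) 0.1387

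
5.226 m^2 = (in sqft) 56.25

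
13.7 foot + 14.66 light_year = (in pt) 3.931e+20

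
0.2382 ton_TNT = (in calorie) 2.382e+08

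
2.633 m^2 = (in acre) 0.0006506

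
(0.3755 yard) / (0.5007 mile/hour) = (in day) 1.775e-05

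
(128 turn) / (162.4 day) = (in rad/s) 5.732e-05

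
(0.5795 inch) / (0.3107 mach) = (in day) 1.61e-09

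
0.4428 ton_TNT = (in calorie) 4.428e+08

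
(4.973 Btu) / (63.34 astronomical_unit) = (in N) 5.537e-10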